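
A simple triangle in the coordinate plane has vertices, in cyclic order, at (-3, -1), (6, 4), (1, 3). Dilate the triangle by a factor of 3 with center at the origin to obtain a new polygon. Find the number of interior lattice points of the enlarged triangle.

Using the shoelace formula, 2A = |((-3)·4 − 6·(-1)) + (6·3 − 1·4) + (1·(-1) − (-3)·3)| = 16, so the area is 8.
Along each edge there are gcd(|Δx|,|Δy|)+1 lattice points, so counting each shared vertex once the boundary has gcd(9,5) + gcd(5,1) + gcd(4,4) = 1+1+4 = 6.
Scaling by 3 multiplies the area by 3² = 9 (so the new area is 72) and multiplies the boundary lattice-point count by 3, giving 18.
By Pick's theorem, the interior count of the dilated polygon is 72 − 18/2 + 1 = 64.

64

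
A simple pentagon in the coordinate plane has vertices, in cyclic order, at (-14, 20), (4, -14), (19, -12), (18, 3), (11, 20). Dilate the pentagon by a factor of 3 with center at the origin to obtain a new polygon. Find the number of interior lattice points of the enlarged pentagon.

The shoelace formula gives twice the area as |((-14)·(-14) − 4·20) + (4·(-12) − 19·(-14)) + (19·3 − 18·(-12)) + (18·20 − 11·3) + (11·20 − (-14)·20)| = 1434, so the area is 717.
Along each edge there are gcd(|Δx|,|Δy|)+1 lattice points, so counting each shared vertex once the boundary has gcd(18,34) + gcd(15,2) + gcd(1,15) + gcd(7,17) + gcd(25,0) = 2+1+1+1+25 = 30.
Scaling by 3 multiplies the area by 3² = 9 (so the new area is 6453) and multiplies the boundary lattice-point count by 3, giving 90.
By Pick's theorem, the interior count of the dilated polygon is 6453 − 90/2 + 1 = 6409.

6409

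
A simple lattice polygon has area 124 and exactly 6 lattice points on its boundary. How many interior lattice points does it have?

Pick's theorem A = I + B/2 − 1 rearranges to I = A − B/2 + 1 = 124 − 6/2 + 1 = 122.

122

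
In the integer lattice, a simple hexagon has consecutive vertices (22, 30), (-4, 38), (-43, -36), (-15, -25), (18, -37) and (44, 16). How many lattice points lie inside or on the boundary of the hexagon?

3585

Using the shoelace formula, 2A = |(22·38 − (-4)·30) + ((-4)·(-36) − (-43)·38) + ((-43)·(-25) − (-15)·(-36)) + ((-15)·(-37) − 18·(-25)) + (18·16 − 44·(-37)) + (44·30 − 22·16)| = 7158, so the area is 3579.
Along each edge there are gcd(|Δx|,|Δy|)+1 lattice points, so counting each shared vertex once the boundary has gcd(26,8) + gcd(39,74) + gcd(28,11) + gcd(33,12) + gcd(26,53) + gcd(22,14) = 2+1+1+3+1+2 = 10.
Pick's theorem gives I = A − B/2 + 1 = 3579 − 10/2 + 1 = 3575, so the closed region contains I + B = 3575 + 10 = 3585 lattice points.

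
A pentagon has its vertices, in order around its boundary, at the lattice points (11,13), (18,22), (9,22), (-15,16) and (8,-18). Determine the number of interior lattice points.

554

Using the shoelace formula, 2A = |[11·22 − 18·13] + [18·22 − 9·22] + [9·16 − (-15)·22] + [(-15)·(-18) − 8·16] + [8·13 − 11·(-18)]| = 1124, so the area is 562.
The number of boundary lattice points is Σ gcd(|Δx|,|Δy|) = gcd(7,9) + gcd(9,0) + gcd(24,6) + gcd(23,34) + gcd(3,31) = 1+9+6+1+1 = 18.
Pick's theorem gives I = A − B/2 + 1 = 562 − 18/2 + 1 = 554.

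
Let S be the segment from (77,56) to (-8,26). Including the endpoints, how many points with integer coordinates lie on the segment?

The number of lattice points on a segment between lattice points is gcd(|Δx|,|Δy|) + 1 = gcd(85,30) + 1 = 5 + 1 = 6.

6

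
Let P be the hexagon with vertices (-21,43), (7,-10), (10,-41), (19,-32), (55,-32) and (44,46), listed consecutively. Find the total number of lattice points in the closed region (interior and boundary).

4090

By the shoelace formula, twice the signed area is |[(-21)·(-10) − 7·43] + [7·(-41) − 10·(-10)] + [10·(-32) − 19·(-41)] + [19·(-32) − 55·(-32)] + [55·46 − 44·(-32)] + [44·43 − (-21)·46]| = 8129, so the area is 8129/2.
Along each edge there are gcd(|Δx|,|Δy|)+1 lattice points, so counting each shared vertex once the boundary has gcd(28,53) + gcd(3,31) + gcd(9,9) + gcd(36,0) + gcd(11,78) + gcd(65,3) = 1+1+9+36+1+1 = 49.
Pick's theorem gives I = A − B/2 + 1 = 8129/2 − 49/2 + 1 = 4041, so the closed region contains I + B = 4041 + 49 = 4090 lattice points.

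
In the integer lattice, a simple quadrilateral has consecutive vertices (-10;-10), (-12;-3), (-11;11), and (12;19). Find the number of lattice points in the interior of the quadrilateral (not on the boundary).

262

Using the shoelace formula, 2A = |[(-10)·(-3) − (-12)·(-10)] + [(-12)·11 − (-11)·(-3)] + [(-11)·19 − 12·11] + [12·(-10) − (-10)·19]| = 526, so the area is 263.
Summing gcd(|Δx|,|Δy|) over the edges gives the boundary count: gcd(2,7) + gcd(1,14) + gcd(23,8) + gcd(22,29) = 1+1+1+1 = 4.
Pick's theorem gives I = A − B/2 + 1 = 263 − 4/2 + 1 = 262.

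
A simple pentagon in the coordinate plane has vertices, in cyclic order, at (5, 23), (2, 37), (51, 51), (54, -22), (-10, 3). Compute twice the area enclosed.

5825

The shoelace formula gives twice the area as |(5·37 − 2·23) + (2·51 − 51·37) + (51·(-22) − 54·51) + (54·3 − (-10)·(-22)) + ((-10)·23 − 5·3)| = 5825, so the area is 5825/2.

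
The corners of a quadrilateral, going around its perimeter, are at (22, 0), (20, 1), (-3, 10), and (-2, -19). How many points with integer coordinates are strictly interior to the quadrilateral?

By the shoelace formula, twice the signed area is |(22·1 − 20·0) + (20·10 − (-3)·1) + ((-3)·(-19) − (-2)·10) + ((-2)·0 − 22·(-19))| = 720, so the area is 360.
The number of boundary lattice points is Σ gcd(|Δx|,|Δy|) = gcd(2,1) + gcd(23,9) + gcd(1,29) + gcd(24,19) = 1+1+1+1 = 4.
Pick's theorem gives I = A − B/2 + 1 = 360 − 4/2 + 1 = 359.

359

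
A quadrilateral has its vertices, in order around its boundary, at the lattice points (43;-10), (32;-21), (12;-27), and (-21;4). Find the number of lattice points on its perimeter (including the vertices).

Along each edge there are gcd(|Δx|,|Δy|)+1 lattice points, so counting each shared vertex once the boundary has gcd(11,11) + gcd(20,6) + gcd(33,31) + gcd(64,14) = 11+2+1+2 = 16.

16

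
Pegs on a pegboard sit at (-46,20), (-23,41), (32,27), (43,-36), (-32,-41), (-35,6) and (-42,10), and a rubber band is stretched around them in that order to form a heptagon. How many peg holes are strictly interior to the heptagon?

By the shoelace formula, twice the signed area is |[(-46)·41 − (-23)·20] + [(-23)·27 − 32·41] + [32·(-36) − 43·27] + [43·(-41) − (-32)·(-36)] + [(-32)·6 − (-35)·(-41)] + [(-35)·10 − (-42)·6] + [(-42)·20 − (-46)·10]| = 10692, so the area is 5346.
The number of boundary lattice points is Σ gcd(|Δx|,|Δy|) = gcd(23,21) + gcd(55,14) + gcd(11,63) + gcd(75,5) + gcd(3,47) + gcd(7,4) + gcd(4,10) = 1+1+1+5+1+1+2 = 12.
Pick's theorem gives I = A − B/2 + 1 = 5346 − 12/2 + 1 = 5341.

5341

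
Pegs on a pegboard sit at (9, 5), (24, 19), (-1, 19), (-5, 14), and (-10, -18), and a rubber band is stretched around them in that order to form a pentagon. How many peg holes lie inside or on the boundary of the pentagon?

The shoelace formula gives twice the area as |(9·19 − 24·5) + (24·19 − (-1)·19) + ((-1)·14 − (-5)·19) + ((-5)·(-18) − (-10)·14) + ((-10)·5 − 9·(-18))| = 949, so the area is 474.5.
Along each edge there are gcd(|Δx|,|Δy|)+1 lattice points, so counting each shared vertex once the boundary has gcd(15,14) + gcd(25,0) + gcd(4,5) + gcd(5,32) + gcd(19,23) = 1+25+1+1+1 = 29.
Pick's theorem gives I = A − B/2 + 1 = 474.5 − 29/2 + 1 = 461, so the closed region contains I + B = 461 + 29 = 490 lattice points.

490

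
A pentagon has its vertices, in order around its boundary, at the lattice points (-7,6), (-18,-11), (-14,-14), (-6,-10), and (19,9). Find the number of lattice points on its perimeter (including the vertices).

8

Along each edge there are gcd(|Δx|,|Δy|)+1 lattice points, so counting each shared vertex once the boundary has gcd(11,17) + gcd(4,3) + gcd(8,4) + gcd(25,19) + gcd(26,3) = 1+1+4+1+1 = 8.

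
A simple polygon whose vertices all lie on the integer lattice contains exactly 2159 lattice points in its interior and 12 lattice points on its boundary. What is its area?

Pick's theorem states A = I + B/2 − 1, so A = 2159 + 12/2 − 1 = 2164.

2164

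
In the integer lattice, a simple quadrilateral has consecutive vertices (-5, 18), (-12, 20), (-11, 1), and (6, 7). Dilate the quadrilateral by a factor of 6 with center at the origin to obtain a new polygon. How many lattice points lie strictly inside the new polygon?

By the shoelace formula, twice the signed area is |[(-5)·20 − (-12)·18] + [(-12)·1 − (-11)·20] + [(-11)·7 − 6·1] + [6·18 − (-5)·7]| = 384, so the area is 192.
Summing gcd(|Δx|,|Δy|) over the edges gives the boundary count: gcd(7,2) + gcd(1,19) + gcd(17,6) + gcd(11,11) = 1+1+1+11 = 14.
Scaling by 6 multiplies the area by 6² = 36 (so the new area is 6912) and multiplies the boundary lattice-point count by 6, giving 84.
By Pick's theorem, the interior count of the dilated polygon is 6912 − 84/2 + 1 = 6871.

6871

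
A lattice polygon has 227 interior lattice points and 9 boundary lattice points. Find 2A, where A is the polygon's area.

461

By Pick's theorem, A = I + B/2 − 1 = 227 + 9/2 − 1 = 461/2.
Hence 2A = 461.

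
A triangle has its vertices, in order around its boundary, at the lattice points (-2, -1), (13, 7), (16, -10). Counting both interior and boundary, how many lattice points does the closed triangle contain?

146

By the shoelace formula, twice the signed area is |((-2)·7 − 13·(-1)) + (13·(-10) − 16·7) + (16·(-1) − (-2)·(-10))| = 279, so the area is 139.5.
Summing gcd(|Δx|,|Δy|) over the edges gives the boundary count: gcd(15,8) + gcd(3,17) + gcd(18,9) = 1+1+9 = 11.
Pick's theorem gives I = A − B/2 + 1 = 139.5 − 11/2 + 1 = 135, so the closed region contains I + B = 135 + 11 = 146 lattice points.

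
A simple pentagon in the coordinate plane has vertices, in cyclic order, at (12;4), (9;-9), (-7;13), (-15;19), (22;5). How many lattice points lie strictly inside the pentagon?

244

The shoelace formula gives twice the area as |[12·(-9) − 9·4] + [9·13 − (-7)·(-9)] + [(-7)·19 − (-15)·13] + [(-15)·5 − 22·19] + [22·4 − 12·5]| = 493, so the area is 246.5.
Along each edge there are gcd(|Δx|,|Δy|)+1 lattice points, so counting each shared vertex once the boundary has gcd(3,13) + gcd(16,22) + gcd(8,6) + gcd(37,14) + gcd(10,1) = 1+2+2+1+1 = 7.
Pick's theorem gives I = A − B/2 + 1 = 246.5 − 7/2 + 1 = 244.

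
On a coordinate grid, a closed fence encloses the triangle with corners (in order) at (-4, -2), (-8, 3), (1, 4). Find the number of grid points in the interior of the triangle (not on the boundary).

24

The shoelace formula gives twice the area as |[(-4)·3 − (-8)·(-2)] + [(-8)·4 − 1·3] + [1·(-2) − (-4)·4]| = 49, so the area is 49/2.
The number of boundary lattice points is Σ gcd(|Δx|,|Δy|) = gcd(4,5) + gcd(9,1) + gcd(5,6) = 1+1+1 = 3.
Pick's theorem gives I = A − B/2 + 1 = 49/2 − 3/2 + 1 = 24.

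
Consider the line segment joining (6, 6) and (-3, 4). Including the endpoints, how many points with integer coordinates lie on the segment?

The number of lattice points on a segment between lattice points is gcd(|Δx|,|Δy|) + 1 = gcd(9,2) + 1 = 1 + 1 = 2.

2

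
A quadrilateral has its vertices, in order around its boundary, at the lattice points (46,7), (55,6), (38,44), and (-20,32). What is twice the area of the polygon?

2567

By the shoelace formula, twice the signed area is |(46·6 − 55·7) + (55·44 − 38·6) + (38·32 − (-20)·44) + ((-20)·7 − 46·32)| = 2567, so the area is 2567/2.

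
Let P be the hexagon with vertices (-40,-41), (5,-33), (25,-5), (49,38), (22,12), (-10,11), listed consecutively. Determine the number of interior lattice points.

Using the shoelace formula, 2A = |[(-40)·(-33) − 5·(-41)] + [5·(-5) − 25·(-33)] + [25·38 − 49·(-5)] + [49·12 − 22·38] + [22·11 − (-10)·12] + [(-10)·(-41) − (-40)·11]| = 4484, so the area is 2242.
The number of boundary lattice points is Σ gcd(|Δx|,|Δy|) = gcd(45,8) + gcd(20,28) + gcd(24,43) + gcd(27,26) + gcd(32,1) + gcd(30,52) = 1+4+1+1+1+2 = 10.
By Pick's theorem A = I + B/2 − 1, so I = 2242 − 10/2 + 1 = 2238.

2238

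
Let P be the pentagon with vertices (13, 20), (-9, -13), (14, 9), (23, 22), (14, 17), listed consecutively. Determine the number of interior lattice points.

By the shoelace formula, twice the signed area is |[13·(-13) − (-9)·20] + [(-9)·9 − 14·(-13)] + [14·22 − 23·9] + [23·17 − 14·22] + [14·20 − 13·17]| = 355, so the area is 177.5.
The number of boundary lattice points is Σ gcd(|Δx|,|Δy|) = gcd(22,33) + gcd(23,22) + gcd(9,13) + gcd(9,5) + gcd(1,3) = 11+1+1+1+1 = 15.
Pick's theorem gives I = A − B/2 + 1 = 177.5 − 15/2 + 1 = 171.

171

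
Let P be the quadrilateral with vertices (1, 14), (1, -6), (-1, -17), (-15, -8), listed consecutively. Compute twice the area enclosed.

The shoelace formula gives twice the area as |(1·(-6) − 1·14) + (1·(-17) − (-1)·(-6)) + ((-1)·(-8) − (-15)·(-17)) + ((-15)·14 − 1·(-8))| = 492, so the area is 246.

492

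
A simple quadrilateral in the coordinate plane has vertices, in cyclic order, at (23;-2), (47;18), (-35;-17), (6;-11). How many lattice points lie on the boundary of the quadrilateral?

7

Summing gcd(|Δx|,|Δy|) over the edges gives the boundary count: gcd(24,20) + gcd(82,35) + gcd(41,6) + gcd(17,9) = 4+1+1+1 = 7.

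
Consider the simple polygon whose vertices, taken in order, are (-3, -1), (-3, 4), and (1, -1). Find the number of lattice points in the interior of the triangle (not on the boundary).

6

By the shoelace formula, twice the signed area is |((-3)·4 − (-3)·(-1)) + ((-3)·(-1) − 1·4) + (1·(-1) − (-3)·(-1))| = 20, so the area is 10.
Summing gcd(|Δx|,|Δy|) over the edges gives the boundary count: gcd(0,5) + gcd(4,5) + gcd(4,0) = 5+1+4 = 10.
By Pick's theorem A = I + B/2 − 1, so I = 10 − 10/2 + 1 = 6.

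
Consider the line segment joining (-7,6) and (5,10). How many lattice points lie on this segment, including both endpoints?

5

The number of lattice points on a segment between lattice points is gcd(|Δx|,|Δy|) + 1 = gcd(12,4) + 1 = 4 + 1 = 5.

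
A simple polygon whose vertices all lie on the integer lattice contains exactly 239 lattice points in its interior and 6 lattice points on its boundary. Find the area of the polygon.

241

By Pick's theorem, A = I + B/2 − 1 = 239 + 6/2 − 1 = 241.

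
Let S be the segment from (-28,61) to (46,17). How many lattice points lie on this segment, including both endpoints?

The number of lattice points on a segment between lattice points is gcd(|Δx|,|Δy|) + 1 = gcd(74,44) + 1 = 2 + 1 = 3.

3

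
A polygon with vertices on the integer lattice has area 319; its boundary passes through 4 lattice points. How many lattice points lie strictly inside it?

Pick's theorem A = I + B/2 − 1 rearranges to I = A − B/2 + 1 = 319 − 4/2 + 1 = 318.

318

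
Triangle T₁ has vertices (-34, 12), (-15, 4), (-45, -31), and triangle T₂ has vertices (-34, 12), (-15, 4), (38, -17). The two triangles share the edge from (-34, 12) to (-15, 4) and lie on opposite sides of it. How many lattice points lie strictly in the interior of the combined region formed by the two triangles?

462

The union is the simple quadrilateral with vertices (-34, 12), (-45, -31), (-15, 4), (38, -17) in order.
By the shoelace formula, twice the signed area is |((-34)·(-31) − (-45)·12) + ((-45)·4 − (-15)·(-31)) + ((-15)·(-17) − 38·4) + (38·12 − (-34)·(-17))| = 930, so the area is 465.
The number of boundary lattice points is Σ gcd(|Δx|,|Δy|) = gcd(11,43) + gcd(30,35) + gcd(53,21) + gcd(72,29) = 1+5+1+1 = 8.
By Pick's theorem I = A − B/2 + 1 = 465 − 8/2 + 1 = 462.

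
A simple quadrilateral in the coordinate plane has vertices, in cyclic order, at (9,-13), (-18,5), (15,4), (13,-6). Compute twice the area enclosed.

593

By the shoelace formula, twice the signed area is |(9·5 − (-18)·(-13)) + ((-18)·4 − 15·5) + (15·(-6) − 13·4) + (13·(-13) − 9·(-6))| = 593, so the area is 296.5.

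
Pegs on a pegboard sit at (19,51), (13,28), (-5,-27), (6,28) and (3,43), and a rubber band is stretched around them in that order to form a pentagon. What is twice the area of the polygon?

810

By the shoelace formula, twice the signed area is |[19·28 − 13·51] + [13·(-27) − (-5)·28] + [(-5)·28 − 6·(-27)] + [6·43 − 3·28] + [3·51 − 19·43]| = 810, so the area is 405.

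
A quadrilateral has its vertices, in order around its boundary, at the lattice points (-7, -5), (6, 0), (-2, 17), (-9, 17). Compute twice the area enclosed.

The shoelace formula gives twice the area as |((-7)·0 − 6·(-5)) + (6·17 − (-2)·0) + ((-2)·17 − (-9)·17) + ((-9)·(-5) − (-7)·17)| = 415, so the area is 207.5.

415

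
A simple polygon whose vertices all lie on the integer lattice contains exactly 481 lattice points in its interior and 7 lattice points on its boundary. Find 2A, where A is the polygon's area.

967

Pick's theorem states A = I + B/2 − 1, so A = 481 + 7/2 − 1 = 967/2.
Hence 2A = 967.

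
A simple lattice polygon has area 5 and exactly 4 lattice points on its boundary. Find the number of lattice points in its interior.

Pick's theorem A = I + B/2 − 1 rearranges to I = A − B/2 + 1 = 5 − 4/2 + 1 = 4.

4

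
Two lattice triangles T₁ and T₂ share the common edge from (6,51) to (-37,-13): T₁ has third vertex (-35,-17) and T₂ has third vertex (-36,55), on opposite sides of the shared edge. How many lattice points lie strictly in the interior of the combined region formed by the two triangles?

The union is the simple quadrilateral with vertices (6,51), (-35,-17), (-37,-13), (-36,55) in order.
By the shoelace formula, twice the signed area is |(6·(-17) − (-35)·51) + ((-35)·(-13) − (-37)·(-17)) + ((-37)·55 − (-36)·(-13)) + ((-36)·51 − 6·55)| = 3160, so the area is 1580.
Summing gcd(|Δx|,|Δy|) over the edges gives the boundary count: gcd(41,68) + gcd(2,4) + gcd(1,68) + gcd(42,4) = 1+2+1+2 = 6.
By Pick's theorem I = A − B/2 + 1 = 1580 − 6/2 + 1 = 1578.

1578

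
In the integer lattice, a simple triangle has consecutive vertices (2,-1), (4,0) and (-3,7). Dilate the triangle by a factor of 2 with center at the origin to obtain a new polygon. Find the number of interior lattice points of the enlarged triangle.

34

Using the shoelace formula, 2A = |[2·0 − 4·(-1)] + [4·7 − (-3)·0] + [(-3)·(-1) − 2·7]| = 21, so the area is 21/2.
Summing gcd(|Δx|,|Δy|) over the edges gives the boundary count: gcd(2,1) + gcd(7,7) + gcd(5,8) = 1+7+1 = 9.
Scaling by 2 multiplies the area by 2² = 4 (so the new area is 42) and multiplies the boundary lattice-point count by 2, giving 18.
By Pick's theorem, the interior count of the dilated polygon is 42 − 18/2 + 1 = 34.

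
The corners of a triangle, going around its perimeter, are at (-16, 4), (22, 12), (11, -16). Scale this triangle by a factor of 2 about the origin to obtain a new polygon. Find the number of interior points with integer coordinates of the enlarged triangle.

The shoelace formula gives twice the area as |[(-16)·12 − 22·4] + [22·(-16) − 11·12] + [11·4 − (-16)·(-16)]| = 976, so the area is 488.
The number of boundary lattice points is Σ gcd(|Δx|,|Δy|) = gcd(38,8) + gcd(11,28) + gcd(27,20) = 2+1+1 = 4.
Scaling by 2 multiplies the area by 2² = 4 (so the new area is 1952) and multiplies the boundary lattice-point count by 2, giving 8.
By Pick's theorem, the interior count of the dilated polygon is 1952 − 8/2 + 1 = 1949.

1949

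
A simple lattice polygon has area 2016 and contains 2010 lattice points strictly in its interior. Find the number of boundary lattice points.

14

Pick's theorem gives A = I + B/2 − 1, so B = 2(A − I + 1) = 2(2016 − 2010 + 1) = 14.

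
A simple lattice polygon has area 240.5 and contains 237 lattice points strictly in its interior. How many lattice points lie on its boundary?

9

Pick's theorem gives A = I + B/2 − 1, so B = 2(A − I + 1) = 2(240.5 − 237 + 1) = 9.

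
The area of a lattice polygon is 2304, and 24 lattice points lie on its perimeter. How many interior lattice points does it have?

From Pick's theorem, I = A − B/2 + 1 = 2304 − 24/2 + 1 = 2293.

2293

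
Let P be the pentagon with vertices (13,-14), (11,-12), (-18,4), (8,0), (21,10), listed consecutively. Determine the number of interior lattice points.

Using the shoelace formula, 2A = |[13·(-12) − 11·(-14)] + [11·4 − (-18)·(-12)] + [(-18)·0 − 8·4] + [8·10 − 21·0] + [21·(-14) − 13·10]| = 550, so the area is 275.
Summing gcd(|Δx|,|Δy|) over the edges gives the boundary count: gcd(2,2) + gcd(29,16) + gcd(26,4) + gcd(13,10) + gcd(8,24) = 2+1+2+1+8 = 14.
By Pick's theorem A = I + B/2 − 1, so I = 275 − 14/2 + 1 = 269.

269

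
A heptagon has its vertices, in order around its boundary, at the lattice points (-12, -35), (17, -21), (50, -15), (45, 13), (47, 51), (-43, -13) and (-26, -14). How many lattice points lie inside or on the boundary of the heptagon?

Using the shoelace formula, 2A = |((-12)·(-21) − 17·(-35)) + (17·(-15) − 50·(-21)) + (50·13 − 45·(-15)) + (45·51 − 47·13) + (47·(-13) − (-43)·51) + ((-43)·(-14) − (-26)·(-13)) + ((-26)·(-35) − (-12)·(-14))| = 7239, so the area is 3619.5.
Summing gcd(|Δx|,|Δy|) over the edges gives the boundary count: gcd(29,14) + gcd(33,6) + gcd(5,28) + gcd(2,38) + gcd(90,64) + gcd(17,1) + gcd(14,21) = 1+3+1+2+2+1+7 = 17.
Pick's theorem gives I = A − B/2 + 1 = 3619.5 − 17/2 + 1 = 3612, so the closed region contains I + B = 3612 + 17 = 3629 lattice points.

3629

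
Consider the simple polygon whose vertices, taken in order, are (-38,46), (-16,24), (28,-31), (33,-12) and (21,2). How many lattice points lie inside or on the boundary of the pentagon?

Using the shoelace formula, 2A = |((-38)·24 − (-16)·46) + ((-16)·(-31) − 28·24) + (28·(-12) − 33·(-31)) + (33·2 − 21·(-12)) + (21·46 − (-38)·2)| = 1695, so the area is 847.5.
The number of boundary lattice points is Σ gcd(|Δx|,|Δy|) = gcd(22,22) + gcd(44,55) + gcd(5,19) + gcd(12,14) + gcd(59,44) = 22+11+1+2+1 = 37.
Pick's theorem gives I = A − B/2 + 1 = 847.5 − 37/2 + 1 = 830, so the closed region contains I + B = 830 + 37 = 867 lattice points.

867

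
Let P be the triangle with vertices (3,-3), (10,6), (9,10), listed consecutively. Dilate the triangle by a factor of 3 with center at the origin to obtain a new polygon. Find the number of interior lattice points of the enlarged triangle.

163

Using the shoelace formula, 2A = |[3·6 − 10·(-3)] + [10·10 − 9·6] + [9·(-3) − 3·10]| = 37, so the area is 18.5.
Along each edge there are gcd(|Δx|,|Δy|)+1 lattice points, so counting each shared vertex once the boundary has gcd(7,9) + gcd(1,4) + gcd(6,13) = 1+1+1 = 3.
Scaling by 3 multiplies the area by 3² = 9 (so the new area is 166.5) and multiplies the boundary lattice-point count by 3, giving 9.
By Pick's theorem, the interior count of the dilated polygon is 166.5 − 9/2 + 1 = 163.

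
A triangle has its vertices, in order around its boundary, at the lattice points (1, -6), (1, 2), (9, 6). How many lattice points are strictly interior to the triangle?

25

By the shoelace formula, twice the signed area is |(1·2 − 1·(-6)) + (1·6 − 9·2) + (9·(-6) − 1·6)| = 64, so the area is 32.
Summing gcd(|Δx|,|Δy|) over the edges gives the boundary count: gcd(0,8) + gcd(8,4) + gcd(8,12) = 8+4+4 = 16.
By Pick's theorem A = I + B/2 − 1, so I = 32 − 16/2 + 1 = 25.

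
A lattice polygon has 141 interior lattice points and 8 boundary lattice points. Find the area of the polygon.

Pick's theorem states A = I + B/2 − 1, so A = 141 + 8/2 − 1 = 144.

144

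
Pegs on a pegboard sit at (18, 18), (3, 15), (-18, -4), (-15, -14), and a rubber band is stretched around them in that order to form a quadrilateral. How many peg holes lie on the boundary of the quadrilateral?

6

Summing gcd(|Δx|,|Δy|) over the edges gives the boundary count: gcd(15,3) + gcd(21,19) + gcd(3,10) + gcd(33,32) = 3+1+1+1 = 6.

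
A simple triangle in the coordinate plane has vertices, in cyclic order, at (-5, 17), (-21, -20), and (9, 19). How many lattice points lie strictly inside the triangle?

241

The shoelace formula gives twice the area as |[(-5)·(-20) − (-21)·17] + [(-21)·19 − 9·(-20)] + [9·17 − (-5)·19]| = 486, so the area is 243.
Summing gcd(|Δx|,|Δy|) over the edges gives the boundary count: gcd(16,37) + gcd(30,39) + gcd(14,2) = 1+3+2 = 6.
Pick's theorem gives I = A − B/2 + 1 = 243 − 6/2 + 1 = 241.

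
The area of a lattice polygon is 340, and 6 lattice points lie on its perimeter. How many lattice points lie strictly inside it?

Pick's theorem A = I + B/2 − 1 rearranges to I = A − B/2 + 1 = 340 − 6/2 + 1 = 338.

338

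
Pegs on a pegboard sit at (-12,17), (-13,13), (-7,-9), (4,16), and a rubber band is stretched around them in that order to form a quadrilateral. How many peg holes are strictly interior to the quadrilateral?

Using the shoelace formula, 2A = |((-12)·13 − (-13)·17) + ((-13)·(-9) − (-7)·13) + ((-7)·16 − 4·(-9)) + (4·17 − (-12)·16)| = 457, so the area is 457/2.
Summing gcd(|Δx|,|Δy|) over the edges gives the boundary count: gcd(1,4) + gcd(6,22) + gcd(11,25) + gcd(16,1) = 1+2+1+1 = 5.
By Pick's theorem A = I + B/2 − 1, so I = 457/2 − 5/2 + 1 = 227.

227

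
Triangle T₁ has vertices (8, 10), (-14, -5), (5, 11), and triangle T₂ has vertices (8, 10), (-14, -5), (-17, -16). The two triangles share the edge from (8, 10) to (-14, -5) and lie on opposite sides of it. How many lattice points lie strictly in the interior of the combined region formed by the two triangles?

The union is the simple quadrilateral with vertices (8, 10), (5, 11), (-14, -5), (-17, -16) in order.
Using the shoelace formula, 2A = |(8·11 − 5·10) + (5·(-5) − (-14)·11) + ((-14)·(-16) − (-17)·(-5)) + ((-17)·10 − 8·(-16))| = 264, so the area is 132.
Along each edge there are gcd(|Δx|,|Δy|)+1 lattice points, so counting each shared vertex once the boundary has gcd(3,1) + gcd(19,16) + gcd(3,11) + gcd(25,26) = 1+1+1+1 = 4.
By Pick's theorem I = A − B/2 + 1 = 132 − 4/2 + 1 = 131.

131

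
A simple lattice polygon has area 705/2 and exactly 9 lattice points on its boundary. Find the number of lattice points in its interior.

349

From Pick's theorem, I = A − B/2 + 1 = 705/2 − 9/2 + 1 = 349.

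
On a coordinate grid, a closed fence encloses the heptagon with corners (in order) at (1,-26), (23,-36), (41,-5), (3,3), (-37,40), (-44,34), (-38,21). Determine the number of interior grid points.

2061

The shoelace formula gives twice the area as |[1·(-36) − 23·(-26)] + [23·(-5) − 41·(-36)] + [41·3 − 3·(-5)] + [3·40 − (-37)·3] + [(-37)·34 − (-44)·40] + [(-44)·21 − (-38)·34] + [(-38)·(-26) − 1·21]| = 4129, so the area is 4129/2.
The number of boundary lattice points is Σ gcd(|Δx|,|Δy|) = gcd(22,10) + gcd(18,31) + gcd(38,8) + gcd(40,37) + gcd(7,6) + gcd(6,13) + gcd(39,47) = 2+1+2+1+1+1+1 = 9.
By Pick's theorem A = I + B/2 − 1, so I = 4129/2 − 9/2 + 1 = 2061.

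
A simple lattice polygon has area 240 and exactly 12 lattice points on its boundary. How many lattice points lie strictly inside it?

From Pick's theorem, I = A − B/2 + 1 = 240 − 12/2 + 1 = 235.

235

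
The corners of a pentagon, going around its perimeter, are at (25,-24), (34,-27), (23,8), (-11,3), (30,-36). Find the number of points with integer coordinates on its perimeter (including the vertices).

Summing gcd(|Δx|,|Δy|) over the edges gives the boundary count: gcd(9,3) + gcd(11,35) + gcd(34,5) + gcd(41,39) + gcd(5,12) = 3+1+1+1+1 = 7.

7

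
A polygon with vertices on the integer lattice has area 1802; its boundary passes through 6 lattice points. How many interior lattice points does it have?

Pick's theorem A = I + B/2 − 1 rearranges to I = A − B/2 + 1 = 1802 − 6/2 + 1 = 1800.

1800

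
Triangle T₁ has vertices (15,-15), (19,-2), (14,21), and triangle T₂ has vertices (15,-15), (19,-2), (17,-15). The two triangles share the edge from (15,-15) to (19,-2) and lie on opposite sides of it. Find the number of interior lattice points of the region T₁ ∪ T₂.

The union is the simple quadrilateral with vertices (15,-15), (14,21), (19,-2), (17,-15) in order.
Using the shoelace formula, 2A = |[15·21 − 14·(-15)] + [14·(-2) − 19·21] + [19·(-15) − 17·(-2)] + [17·(-15) − 15·(-15)]| = 183, so the area is 91.5.
Summing gcd(|Δx|,|Δy|) over the edges gives the boundary count: gcd(1,36) + gcd(5,23) + gcd(2,13) + gcd(2,0) = 1+1+1+2 = 5.
By Pick's theorem I = A − B/2 + 1 = 91.5 − 5/2 + 1 = 90.

90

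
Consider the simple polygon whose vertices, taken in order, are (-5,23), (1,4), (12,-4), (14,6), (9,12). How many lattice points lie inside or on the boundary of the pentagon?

By the shoelace formula, twice the signed area is |((-5)·4 − 1·23) + (1·(-4) − 12·4) + (12·6 − 14·(-4)) + (14·12 − 9·6) + (9·23 − (-5)·12)| = 414, so the area is 207.
Along each edge there are gcd(|Δx|,|Δy|)+1 lattice points, so counting each shared vertex once the boundary has gcd(6,19) + gcd(11,8) + gcd(2,10) + gcd(5,6) + gcd(14,11) = 1+1+2+1+1 = 6.
Pick's theorem gives I = A − B/2 + 1 = 207 − 6/2 + 1 = 205, so the closed region contains I + B = 205 + 6 = 211 lattice points.

211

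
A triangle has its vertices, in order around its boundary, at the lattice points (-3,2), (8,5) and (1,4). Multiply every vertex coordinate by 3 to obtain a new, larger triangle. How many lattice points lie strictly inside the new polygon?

The shoelace formula gives twice the area as |[(-3)·5 − 8·2] + [8·4 − 1·5] + [1·2 − (-3)·4]| = 10, so the area is 5.
The number of boundary lattice points is Σ gcd(|Δx|,|Δy|) = gcd(11,3) + gcd(7,1) + gcd(4,2) = 1+1+2 = 4.
Scaling by 3 multiplies the area by 3² = 9 (so the new area is 45) and multiplies the boundary lattice-point count by 3, giving 12.
By Pick's theorem, the interior count of the dilated polygon is 45 − 12/2 + 1 = 40.

40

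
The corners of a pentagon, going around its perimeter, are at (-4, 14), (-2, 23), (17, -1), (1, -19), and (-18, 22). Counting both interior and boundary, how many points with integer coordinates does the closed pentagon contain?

By the shoelace formula, twice the signed area is |[(-4)·23 − (-2)·14] + [(-2)·(-1) − 17·23] + [17·(-19) − 1·(-1)] + [1·22 − (-18)·(-19)] + [(-18)·14 − (-4)·22]| = 1259, so the area is 1259/2.
Along each edge there are gcd(|Δx|,|Δy|)+1 lattice points, so counting each shared vertex once the boundary has gcd(2,9) + gcd(19,24) + gcd(16,18) + gcd(19,41) + gcd(14,8) = 1+1+2+1+2 = 7.
Pick's theorem gives I = A − B/2 + 1 = 1259/2 − 7/2 + 1 = 627, so the closed region contains I + B = 627 + 7 = 634 lattice points.

634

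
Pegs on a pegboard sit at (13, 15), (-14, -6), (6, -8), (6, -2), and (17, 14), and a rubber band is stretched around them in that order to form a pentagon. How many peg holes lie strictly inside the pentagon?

248

The shoelace formula gives twice the area as |[13·(-6) − (-14)·15] + [(-14)·(-8) − 6·(-6)] + [6·(-2) − 6·(-8)] + [6·14 − 17·(-2)] + [17·15 − 13·14]| = 507, so the area is 253.5.
Summing gcd(|Δx|,|Δy|) over the edges gives the boundary count: gcd(27,21) + gcd(20,2) + gcd(0,6) + gcd(11,16) + gcd(4,1) = 3+2+6+1+1 = 13.
Pick's theorem gives I = A − B/2 + 1 = 253.5 − 13/2 + 1 = 248.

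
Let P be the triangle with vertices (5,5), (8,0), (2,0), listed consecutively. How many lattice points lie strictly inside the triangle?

By the shoelace formula, twice the signed area is |(5·0 − 8·5) + (8·0 − 2·0) + (2·5 − 5·0)| = 30, so the area is 15.
The number of boundary lattice points is Σ gcd(|Δx|,|Δy|) = gcd(3,5) + gcd(6,0) + gcd(3,5) = 1+6+1 = 8.
Pick's theorem gives I = A − B/2 + 1 = 15 − 8/2 + 1 = 12.

12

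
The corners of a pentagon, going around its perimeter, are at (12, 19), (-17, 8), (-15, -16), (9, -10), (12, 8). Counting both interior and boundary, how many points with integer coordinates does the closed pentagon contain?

By the shoelace formula, twice the signed area is |(12·8 − (-17)·19) + ((-17)·(-16) − (-15)·8) + ((-15)·(-10) − 9·(-16)) + (9·8 − 12·(-10)) + (12·19 − 12·8)| = 1429, so the area is 714.5.
Summing gcd(|Δx|,|Δy|) over the edges gives the boundary count: gcd(29,11) + gcd(2,24) + gcd(24,6) + gcd(3,18) + gcd(0,11) = 1+2+6+3+11 = 23.
Pick's theorem gives I = A − B/2 + 1 = 714.5 − 23/2 + 1 = 704, so the closed region contains I + B = 704 + 23 = 727 lattice points.

727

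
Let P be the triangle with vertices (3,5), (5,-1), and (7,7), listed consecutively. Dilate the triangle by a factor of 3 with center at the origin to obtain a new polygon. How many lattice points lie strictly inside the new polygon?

By the shoelace formula, twice the signed area is |(3·(-1) − 5·5) + (5·7 − 7·(-1)) + (7·5 − 3·7)| = 28, so the area is 14.
The number of boundary lattice points is Σ gcd(|Δx|,|Δy|) = gcd(2,6) + gcd(2,8) + gcd(4,2) = 2+2+2 = 6.
Scaling by 3 multiplies the area by 3² = 9 (so the new area is 126) and multiplies the boundary lattice-point count by 3, giving 18.
By Pick's theorem, the interior count of the dilated polygon is 126 − 18/2 + 1 = 118.

118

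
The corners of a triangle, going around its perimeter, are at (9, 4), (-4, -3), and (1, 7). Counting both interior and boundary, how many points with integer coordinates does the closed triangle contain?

By the shoelace formula, twice the signed area is |(9·(-3) − (-4)·4) + ((-4)·7 − 1·(-3)) + (1·4 − 9·7)| = 95, so the area is 95/2.
The number of boundary lattice points is Σ gcd(|Δx|,|Δy|) = gcd(13,7) + gcd(5,10) + gcd(8,3) = 1+5+1 = 7.
Pick's theorem gives I = A − B/2 + 1 = 95/2 − 7/2 + 1 = 45, so the closed region contains I + B = 45 + 7 = 52 lattice points.

52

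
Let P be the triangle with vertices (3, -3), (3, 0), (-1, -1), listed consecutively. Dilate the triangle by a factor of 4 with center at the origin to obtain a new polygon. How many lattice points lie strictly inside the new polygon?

85

The shoelace formula gives twice the area as |(3·0 − 3·(-3)) + (3·(-1) − (-1)·0) + ((-1)·(-3) − 3·(-1))| = 12, so the area is 6.
Along each edge there are gcd(|Δx|,|Δy|)+1 lattice points, so counting each shared vertex once the boundary has gcd(0,3) + gcd(4,1) + gcd(4,2) = 3+1+2 = 6.
Scaling by 4 multiplies the area by 4² = 16 (so the new area is 96) and multiplies the boundary lattice-point count by 4, giving 24.
By Pick's theorem, the interior count of the dilated polygon is 96 − 24/2 + 1 = 85.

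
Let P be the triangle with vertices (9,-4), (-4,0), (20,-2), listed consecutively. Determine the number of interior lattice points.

By the shoelace formula, twice the signed area is |[9·0 − (-4)·(-4)] + [(-4)·(-2) − 20·0] + [20·(-4) − 9·(-2)]| = 70, so the area is 35.
Along each edge there are gcd(|Δx|,|Δy|)+1 lattice points, so counting each shared vertex once the boundary has gcd(13,4) + gcd(24,2) + gcd(11,2) = 1+2+1 = 4.
Pick's theorem gives I = A − B/2 + 1 = 35 − 4/2 + 1 = 34.

34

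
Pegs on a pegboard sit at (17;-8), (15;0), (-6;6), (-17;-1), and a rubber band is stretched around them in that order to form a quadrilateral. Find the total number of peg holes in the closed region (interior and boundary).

Using the shoelace formula, 2A = |(17·0 − 15·(-8)) + (15·6 − (-6)·0) + ((-6)·(-1) − (-17)·6) + ((-17)·(-8) − 17·(-1))| = 471, so the area is 471/2.
Summing gcd(|Δx|,|Δy|) over the edges gives the boundary count: gcd(2,8) + gcd(21,6) + gcd(11,7) + gcd(34,7) = 2+3+1+1 = 7.
Pick's theorem gives I = A − B/2 + 1 = 471/2 − 7/2 + 1 = 233, so the closed region contains I + B = 233 + 7 = 240 lattice points.

240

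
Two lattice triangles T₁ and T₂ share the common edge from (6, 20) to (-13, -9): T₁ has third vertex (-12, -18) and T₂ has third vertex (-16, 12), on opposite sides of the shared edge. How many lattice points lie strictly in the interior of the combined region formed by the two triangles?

The union is the simple quadrilateral with vertices (6, 20), (-12, -18), (-13, -9), (-16, 12) in order.
The shoelace formula gives twice the area as |[6·(-18) − (-12)·20] + [(-12)·(-9) − (-13)·(-18)] + [(-13)·12 − (-16)·(-9)] + [(-16)·20 − 6·12]| = 686, so the area is 343.
The number of boundary lattice points is Σ gcd(|Δx|,|Δy|) = gcd(18,38) + gcd(1,9) + gcd(3,21) + gcd(22,8) = 2+1+3+2 = 8.
By Pick's theorem I = A − B/2 + 1 = 343 − 8/2 + 1 = 340.

340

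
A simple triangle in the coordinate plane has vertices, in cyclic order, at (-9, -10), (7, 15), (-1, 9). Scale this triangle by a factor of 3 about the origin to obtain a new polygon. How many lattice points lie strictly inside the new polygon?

The shoelace formula gives twice the area as |((-9)·15 − 7·(-10)) + (7·9 − (-1)·15) + ((-1)·(-10) − (-9)·9)| = 104, so the area is 52.
The number of boundary lattice points is Σ gcd(|Δx|,|Δy|) = gcd(16,25) + gcd(8,6) + gcd(8,19) = 1+2+1 = 4.
Scaling by 3 multiplies the area by 3² = 9 (so the new area is 468) and multiplies the boundary lattice-point count by 3, giving 12.
By Pick's theorem, the interior count of the dilated polygon is 468 − 12/2 + 1 = 463.

463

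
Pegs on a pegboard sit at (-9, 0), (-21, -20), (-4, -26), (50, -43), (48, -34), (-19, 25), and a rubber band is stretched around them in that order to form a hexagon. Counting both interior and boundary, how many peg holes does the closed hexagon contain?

1638

The shoelace formula gives twice the area as |[(-9)·(-20) − (-21)·0] + [(-21)·(-26) − (-4)·(-20)] + [(-4)·(-43) − 50·(-26)] + [50·(-34) − 48·(-43)] + [48·25 − (-19)·(-34)] + [(-19)·0 − (-9)·25]| = 3261, so the area is 3261/2.
Along each edge there are gcd(|Δx|,|Δy|)+1 lattice points, so counting each shared vertex once the boundary has gcd(12,20) + gcd(17,6) + gcd(54,17) + gcd(2,9) + gcd(67,59) + gcd(10,25) = 4+1+1+1+1+5 = 13.
Pick's theorem gives I = A − B/2 + 1 = 3261/2 − 13/2 + 1 = 1625, so the closed region contains I + B = 1625 + 13 = 1638 lattice points.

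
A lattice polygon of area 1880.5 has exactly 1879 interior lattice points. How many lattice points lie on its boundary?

Pick's theorem gives A = I + B/2 − 1, so B = 2(A − I + 1) = 2(1880.5 − 1879 + 1) = 5.

5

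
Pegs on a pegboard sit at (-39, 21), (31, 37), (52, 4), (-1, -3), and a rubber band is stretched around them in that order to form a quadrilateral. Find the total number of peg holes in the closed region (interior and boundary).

The shoelace formula gives twice the area as |((-39)·37 − 31·21) + (31·4 − 52·37) + (52·(-3) − (-1)·4) + ((-1)·21 − (-39)·(-3))| = 4184, so the area is 2092.
Along each edge there are gcd(|Δx|,|Δy|)+1 lattice points, so counting each shared vertex once the boundary has gcd(70,16) + gcd(21,33) + gcd(53,7) + gcd(38,24) = 2+3+1+2 = 8.
Pick's theorem gives I = A − B/2 + 1 = 2092 − 8/2 + 1 = 2089, so the closed region contains I + B = 2089 + 8 = 2097 lattice points.

2097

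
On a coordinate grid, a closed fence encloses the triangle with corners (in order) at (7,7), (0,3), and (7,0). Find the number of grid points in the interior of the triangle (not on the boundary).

By the shoelace formula, twice the signed area is |[7·3 − 0·7] + [0·0 − 7·3] + [7·7 − 7·0]| = 49, so the area is 24.5.
Summing gcd(|Δx|,|Δy|) over the edges gives the boundary count: gcd(7,4) + gcd(7,3) + gcd(0,7) = 1+1+7 = 9.
By Pick's theorem A = I + B/2 − 1, so I = 24.5 − 9/2 + 1 = 21.

21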